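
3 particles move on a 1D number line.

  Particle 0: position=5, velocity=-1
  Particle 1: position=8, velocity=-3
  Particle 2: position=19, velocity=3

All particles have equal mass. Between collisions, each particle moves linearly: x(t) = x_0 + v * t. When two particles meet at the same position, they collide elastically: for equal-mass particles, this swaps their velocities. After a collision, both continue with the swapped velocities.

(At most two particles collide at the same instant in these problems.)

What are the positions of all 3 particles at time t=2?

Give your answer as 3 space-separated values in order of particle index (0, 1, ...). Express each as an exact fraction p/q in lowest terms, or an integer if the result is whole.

Answer: 2 3 25

Derivation:
Collision at t=3/2: particles 0 and 1 swap velocities; positions: p0=7/2 p1=7/2 p2=47/2; velocities now: v0=-3 v1=-1 v2=3
Advance to t=2 (no further collisions before then); velocities: v0=-3 v1=-1 v2=3; positions = 2 3 25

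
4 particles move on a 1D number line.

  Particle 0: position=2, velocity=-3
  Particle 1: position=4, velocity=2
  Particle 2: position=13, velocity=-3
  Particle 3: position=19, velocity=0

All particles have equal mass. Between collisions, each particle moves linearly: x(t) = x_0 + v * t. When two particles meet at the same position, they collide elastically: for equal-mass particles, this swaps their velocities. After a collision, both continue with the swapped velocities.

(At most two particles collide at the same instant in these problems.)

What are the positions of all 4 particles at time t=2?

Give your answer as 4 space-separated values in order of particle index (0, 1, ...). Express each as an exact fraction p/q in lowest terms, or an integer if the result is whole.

Collision at t=9/5: particles 1 and 2 swap velocities; positions: p0=-17/5 p1=38/5 p2=38/5 p3=19; velocities now: v0=-3 v1=-3 v2=2 v3=0
Advance to t=2 (no further collisions before then); velocities: v0=-3 v1=-3 v2=2 v3=0; positions = -4 7 8 19

Answer: -4 7 8 19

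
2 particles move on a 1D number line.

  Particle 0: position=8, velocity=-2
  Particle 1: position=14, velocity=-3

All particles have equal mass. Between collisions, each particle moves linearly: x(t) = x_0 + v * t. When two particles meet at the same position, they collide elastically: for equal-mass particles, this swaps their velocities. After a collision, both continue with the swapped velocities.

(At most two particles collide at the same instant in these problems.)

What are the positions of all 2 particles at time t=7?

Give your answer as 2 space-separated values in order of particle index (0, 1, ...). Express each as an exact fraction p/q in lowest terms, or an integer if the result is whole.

Collision at t=6: particles 0 and 1 swap velocities; positions: p0=-4 p1=-4; velocities now: v0=-3 v1=-2
Advance to t=7 (no further collisions before then); velocities: v0=-3 v1=-2; positions = -7 -6

Answer: -7 -6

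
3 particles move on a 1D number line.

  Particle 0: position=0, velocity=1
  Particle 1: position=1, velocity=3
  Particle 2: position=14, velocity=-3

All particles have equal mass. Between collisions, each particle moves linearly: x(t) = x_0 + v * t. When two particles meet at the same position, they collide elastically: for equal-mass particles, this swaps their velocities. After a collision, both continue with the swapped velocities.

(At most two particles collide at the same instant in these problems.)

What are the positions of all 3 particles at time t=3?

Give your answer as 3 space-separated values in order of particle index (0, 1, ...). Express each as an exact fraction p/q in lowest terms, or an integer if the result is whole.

Answer: 3 5 10

Derivation:
Collision at t=13/6: particles 1 and 2 swap velocities; positions: p0=13/6 p1=15/2 p2=15/2; velocities now: v0=1 v1=-3 v2=3
Advance to t=3 (no further collisions before then); velocities: v0=1 v1=-3 v2=3; positions = 3 5 10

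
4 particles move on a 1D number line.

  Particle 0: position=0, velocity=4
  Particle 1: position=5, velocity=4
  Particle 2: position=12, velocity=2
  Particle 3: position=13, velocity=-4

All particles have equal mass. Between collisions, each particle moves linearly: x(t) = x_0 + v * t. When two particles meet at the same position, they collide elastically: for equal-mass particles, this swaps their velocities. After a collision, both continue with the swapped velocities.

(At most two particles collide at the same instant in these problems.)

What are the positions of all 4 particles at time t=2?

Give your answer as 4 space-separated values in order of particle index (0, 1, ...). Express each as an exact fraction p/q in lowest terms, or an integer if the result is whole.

Collision at t=1/6: particles 2 and 3 swap velocities; positions: p0=2/3 p1=17/3 p2=37/3 p3=37/3; velocities now: v0=4 v1=4 v2=-4 v3=2
Collision at t=1: particles 1 and 2 swap velocities; positions: p0=4 p1=9 p2=9 p3=14; velocities now: v0=4 v1=-4 v2=4 v3=2
Collision at t=13/8: particles 0 and 1 swap velocities; positions: p0=13/2 p1=13/2 p2=23/2 p3=61/4; velocities now: v0=-4 v1=4 v2=4 v3=2
Advance to t=2 (no further collisions before then); velocities: v0=-4 v1=4 v2=4 v3=2; positions = 5 8 13 16

Answer: 5 8 13 16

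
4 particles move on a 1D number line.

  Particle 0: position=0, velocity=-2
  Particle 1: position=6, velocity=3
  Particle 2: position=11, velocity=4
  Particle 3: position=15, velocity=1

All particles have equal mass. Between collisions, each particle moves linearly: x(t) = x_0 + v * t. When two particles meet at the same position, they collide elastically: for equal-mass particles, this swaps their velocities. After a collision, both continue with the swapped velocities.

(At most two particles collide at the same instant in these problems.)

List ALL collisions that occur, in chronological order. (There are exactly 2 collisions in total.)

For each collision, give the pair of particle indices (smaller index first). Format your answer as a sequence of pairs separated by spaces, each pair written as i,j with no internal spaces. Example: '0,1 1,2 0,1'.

Answer: 2,3 1,2

Derivation:
Collision at t=4/3: particles 2 and 3 swap velocities; positions: p0=-8/3 p1=10 p2=49/3 p3=49/3; velocities now: v0=-2 v1=3 v2=1 v3=4
Collision at t=9/2: particles 1 and 2 swap velocities; positions: p0=-9 p1=39/2 p2=39/2 p3=29; velocities now: v0=-2 v1=1 v2=3 v3=4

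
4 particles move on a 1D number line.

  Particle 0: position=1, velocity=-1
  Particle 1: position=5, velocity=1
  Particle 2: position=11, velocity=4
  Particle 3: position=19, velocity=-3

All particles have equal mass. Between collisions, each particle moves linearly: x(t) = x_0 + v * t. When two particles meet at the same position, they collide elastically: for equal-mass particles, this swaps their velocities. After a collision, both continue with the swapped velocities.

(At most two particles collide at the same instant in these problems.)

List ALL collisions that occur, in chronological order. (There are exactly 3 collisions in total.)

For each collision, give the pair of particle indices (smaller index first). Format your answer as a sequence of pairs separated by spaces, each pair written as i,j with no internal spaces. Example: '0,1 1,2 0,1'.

Collision at t=8/7: particles 2 and 3 swap velocities; positions: p0=-1/7 p1=43/7 p2=109/7 p3=109/7; velocities now: v0=-1 v1=1 v2=-3 v3=4
Collision at t=7/2: particles 1 and 2 swap velocities; positions: p0=-5/2 p1=17/2 p2=17/2 p3=25; velocities now: v0=-1 v1=-3 v2=1 v3=4
Collision at t=9: particles 0 and 1 swap velocities; positions: p0=-8 p1=-8 p2=14 p3=47; velocities now: v0=-3 v1=-1 v2=1 v3=4

Answer: 2,3 1,2 0,1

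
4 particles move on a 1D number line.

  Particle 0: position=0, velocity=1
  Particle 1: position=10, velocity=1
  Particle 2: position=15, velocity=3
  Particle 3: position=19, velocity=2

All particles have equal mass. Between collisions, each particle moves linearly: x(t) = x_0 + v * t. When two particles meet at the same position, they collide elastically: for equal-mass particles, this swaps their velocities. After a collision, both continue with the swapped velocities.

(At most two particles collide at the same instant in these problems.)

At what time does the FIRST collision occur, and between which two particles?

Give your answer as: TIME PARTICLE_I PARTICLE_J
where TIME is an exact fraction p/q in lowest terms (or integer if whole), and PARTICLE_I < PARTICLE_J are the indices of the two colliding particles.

Answer: 4 2 3

Derivation:
Pair (0,1): pos 0,10 vel 1,1 -> not approaching (rel speed 0 <= 0)
Pair (1,2): pos 10,15 vel 1,3 -> not approaching (rel speed -2 <= 0)
Pair (2,3): pos 15,19 vel 3,2 -> gap=4, closing at 1/unit, collide at t=4
Earliest collision: t=4 between 2 and 3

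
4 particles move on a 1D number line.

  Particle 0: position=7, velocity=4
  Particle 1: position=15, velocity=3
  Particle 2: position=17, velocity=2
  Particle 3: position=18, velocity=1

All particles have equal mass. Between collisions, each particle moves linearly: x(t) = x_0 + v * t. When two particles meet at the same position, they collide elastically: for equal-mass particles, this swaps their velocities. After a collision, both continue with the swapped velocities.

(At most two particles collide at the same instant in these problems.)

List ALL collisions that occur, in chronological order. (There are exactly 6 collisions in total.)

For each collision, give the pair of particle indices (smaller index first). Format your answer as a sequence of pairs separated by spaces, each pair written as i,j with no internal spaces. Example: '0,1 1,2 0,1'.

Collision at t=1: particles 2 and 3 swap velocities; positions: p0=11 p1=18 p2=19 p3=19; velocities now: v0=4 v1=3 v2=1 v3=2
Collision at t=3/2: particles 1 and 2 swap velocities; positions: p0=13 p1=39/2 p2=39/2 p3=20; velocities now: v0=4 v1=1 v2=3 v3=2
Collision at t=2: particles 2 and 3 swap velocities; positions: p0=15 p1=20 p2=21 p3=21; velocities now: v0=4 v1=1 v2=2 v3=3
Collision at t=11/3: particles 0 and 1 swap velocities; positions: p0=65/3 p1=65/3 p2=73/3 p3=26; velocities now: v0=1 v1=4 v2=2 v3=3
Collision at t=5: particles 1 and 2 swap velocities; positions: p0=23 p1=27 p2=27 p3=30; velocities now: v0=1 v1=2 v2=4 v3=3
Collision at t=8: particles 2 and 3 swap velocities; positions: p0=26 p1=33 p2=39 p3=39; velocities now: v0=1 v1=2 v2=3 v3=4

Answer: 2,3 1,2 2,3 0,1 1,2 2,3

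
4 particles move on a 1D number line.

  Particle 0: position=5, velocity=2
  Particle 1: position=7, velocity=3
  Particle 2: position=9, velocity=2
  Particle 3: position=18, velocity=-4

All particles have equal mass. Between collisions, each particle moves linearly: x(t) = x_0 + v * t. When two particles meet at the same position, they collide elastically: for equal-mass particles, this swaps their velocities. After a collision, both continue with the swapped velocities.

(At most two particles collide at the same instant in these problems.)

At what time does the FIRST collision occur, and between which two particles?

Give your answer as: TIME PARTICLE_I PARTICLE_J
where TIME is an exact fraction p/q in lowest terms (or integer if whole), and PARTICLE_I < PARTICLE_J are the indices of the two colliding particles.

Pair (0,1): pos 5,7 vel 2,3 -> not approaching (rel speed -1 <= 0)
Pair (1,2): pos 7,9 vel 3,2 -> gap=2, closing at 1/unit, collide at t=2
Pair (2,3): pos 9,18 vel 2,-4 -> gap=9, closing at 6/unit, collide at t=3/2
Earliest collision: t=3/2 between 2 and 3

Answer: 3/2 2 3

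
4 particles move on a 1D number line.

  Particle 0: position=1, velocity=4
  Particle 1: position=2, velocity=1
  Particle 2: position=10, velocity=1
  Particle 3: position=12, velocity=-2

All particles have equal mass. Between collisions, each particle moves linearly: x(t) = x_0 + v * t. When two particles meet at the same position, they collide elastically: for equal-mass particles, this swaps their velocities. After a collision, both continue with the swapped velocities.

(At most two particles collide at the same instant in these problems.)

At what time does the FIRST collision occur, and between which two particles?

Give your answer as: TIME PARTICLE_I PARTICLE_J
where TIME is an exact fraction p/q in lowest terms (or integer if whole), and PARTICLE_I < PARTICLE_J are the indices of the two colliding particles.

Answer: 1/3 0 1

Derivation:
Pair (0,1): pos 1,2 vel 4,1 -> gap=1, closing at 3/unit, collide at t=1/3
Pair (1,2): pos 2,10 vel 1,1 -> not approaching (rel speed 0 <= 0)
Pair (2,3): pos 10,12 vel 1,-2 -> gap=2, closing at 3/unit, collide at t=2/3
Earliest collision: t=1/3 between 0 and 1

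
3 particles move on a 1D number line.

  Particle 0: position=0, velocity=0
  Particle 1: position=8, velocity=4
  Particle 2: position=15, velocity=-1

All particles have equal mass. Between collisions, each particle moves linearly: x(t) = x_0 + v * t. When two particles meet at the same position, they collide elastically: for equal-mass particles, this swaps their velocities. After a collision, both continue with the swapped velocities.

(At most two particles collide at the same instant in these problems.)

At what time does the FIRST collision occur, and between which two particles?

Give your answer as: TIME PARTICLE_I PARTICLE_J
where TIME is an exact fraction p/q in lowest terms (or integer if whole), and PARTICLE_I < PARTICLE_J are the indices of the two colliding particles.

Pair (0,1): pos 0,8 vel 0,4 -> not approaching (rel speed -4 <= 0)
Pair (1,2): pos 8,15 vel 4,-1 -> gap=7, closing at 5/unit, collide at t=7/5
Earliest collision: t=7/5 between 1 and 2

Answer: 7/5 1 2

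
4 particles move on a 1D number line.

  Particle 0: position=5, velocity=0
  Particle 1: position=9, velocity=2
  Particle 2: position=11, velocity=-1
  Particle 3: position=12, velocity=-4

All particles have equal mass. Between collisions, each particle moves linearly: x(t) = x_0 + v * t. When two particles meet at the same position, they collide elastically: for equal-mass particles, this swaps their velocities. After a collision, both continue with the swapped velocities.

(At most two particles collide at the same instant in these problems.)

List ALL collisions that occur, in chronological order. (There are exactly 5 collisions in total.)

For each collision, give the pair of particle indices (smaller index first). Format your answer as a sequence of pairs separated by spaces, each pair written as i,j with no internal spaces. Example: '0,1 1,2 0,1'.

Answer: 2,3 1,2 2,3 0,1 1,2

Derivation:
Collision at t=1/3: particles 2 and 3 swap velocities; positions: p0=5 p1=29/3 p2=32/3 p3=32/3; velocities now: v0=0 v1=2 v2=-4 v3=-1
Collision at t=1/2: particles 1 and 2 swap velocities; positions: p0=5 p1=10 p2=10 p3=21/2; velocities now: v0=0 v1=-4 v2=2 v3=-1
Collision at t=2/3: particles 2 and 3 swap velocities; positions: p0=5 p1=28/3 p2=31/3 p3=31/3; velocities now: v0=0 v1=-4 v2=-1 v3=2
Collision at t=7/4: particles 0 and 1 swap velocities; positions: p0=5 p1=5 p2=37/4 p3=25/2; velocities now: v0=-4 v1=0 v2=-1 v3=2
Collision at t=6: particles 1 and 2 swap velocities; positions: p0=-12 p1=5 p2=5 p3=21; velocities now: v0=-4 v1=-1 v2=0 v3=2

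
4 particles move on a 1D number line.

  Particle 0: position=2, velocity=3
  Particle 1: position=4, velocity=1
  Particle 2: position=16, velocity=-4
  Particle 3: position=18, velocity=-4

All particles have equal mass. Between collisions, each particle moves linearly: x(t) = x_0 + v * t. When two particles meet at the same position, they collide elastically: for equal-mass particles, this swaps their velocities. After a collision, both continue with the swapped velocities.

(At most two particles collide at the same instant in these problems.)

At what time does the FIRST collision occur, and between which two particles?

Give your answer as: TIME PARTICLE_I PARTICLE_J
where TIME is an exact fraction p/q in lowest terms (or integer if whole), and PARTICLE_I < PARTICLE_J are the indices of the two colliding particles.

Pair (0,1): pos 2,4 vel 3,1 -> gap=2, closing at 2/unit, collide at t=1
Pair (1,2): pos 4,16 vel 1,-4 -> gap=12, closing at 5/unit, collide at t=12/5
Pair (2,3): pos 16,18 vel -4,-4 -> not approaching (rel speed 0 <= 0)
Earliest collision: t=1 between 0 and 1

Answer: 1 0 1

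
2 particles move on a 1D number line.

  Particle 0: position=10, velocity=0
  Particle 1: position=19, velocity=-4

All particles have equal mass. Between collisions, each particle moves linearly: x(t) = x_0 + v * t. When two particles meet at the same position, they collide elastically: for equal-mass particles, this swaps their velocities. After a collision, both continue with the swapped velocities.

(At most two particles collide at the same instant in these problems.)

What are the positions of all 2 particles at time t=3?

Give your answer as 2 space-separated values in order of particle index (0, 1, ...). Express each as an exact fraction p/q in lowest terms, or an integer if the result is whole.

Collision at t=9/4: particles 0 and 1 swap velocities; positions: p0=10 p1=10; velocities now: v0=-4 v1=0
Advance to t=3 (no further collisions before then); velocities: v0=-4 v1=0; positions = 7 10

Answer: 7 10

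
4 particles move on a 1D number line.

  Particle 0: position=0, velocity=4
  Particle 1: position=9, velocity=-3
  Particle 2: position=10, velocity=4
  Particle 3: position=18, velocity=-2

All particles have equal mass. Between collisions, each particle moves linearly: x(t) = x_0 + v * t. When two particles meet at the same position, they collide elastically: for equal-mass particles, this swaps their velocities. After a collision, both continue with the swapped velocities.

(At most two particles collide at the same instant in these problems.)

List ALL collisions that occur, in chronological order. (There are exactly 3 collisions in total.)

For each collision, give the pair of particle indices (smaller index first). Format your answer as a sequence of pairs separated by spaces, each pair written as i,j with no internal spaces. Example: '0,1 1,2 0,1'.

Collision at t=9/7: particles 0 and 1 swap velocities; positions: p0=36/7 p1=36/7 p2=106/7 p3=108/7; velocities now: v0=-3 v1=4 v2=4 v3=-2
Collision at t=4/3: particles 2 and 3 swap velocities; positions: p0=5 p1=16/3 p2=46/3 p3=46/3; velocities now: v0=-3 v1=4 v2=-2 v3=4
Collision at t=3: particles 1 and 2 swap velocities; positions: p0=0 p1=12 p2=12 p3=22; velocities now: v0=-3 v1=-2 v2=4 v3=4

Answer: 0,1 2,3 1,2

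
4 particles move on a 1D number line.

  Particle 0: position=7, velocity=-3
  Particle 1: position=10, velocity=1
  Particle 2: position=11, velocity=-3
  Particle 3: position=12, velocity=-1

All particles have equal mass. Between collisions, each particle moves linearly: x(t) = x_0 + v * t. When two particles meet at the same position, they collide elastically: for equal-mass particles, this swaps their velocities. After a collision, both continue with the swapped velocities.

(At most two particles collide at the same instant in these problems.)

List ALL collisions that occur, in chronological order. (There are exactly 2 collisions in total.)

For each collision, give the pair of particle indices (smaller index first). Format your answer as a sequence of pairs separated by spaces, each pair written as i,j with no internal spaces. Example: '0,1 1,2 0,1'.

Collision at t=1/4: particles 1 and 2 swap velocities; positions: p0=25/4 p1=41/4 p2=41/4 p3=47/4; velocities now: v0=-3 v1=-3 v2=1 v3=-1
Collision at t=1: particles 2 and 3 swap velocities; positions: p0=4 p1=8 p2=11 p3=11; velocities now: v0=-3 v1=-3 v2=-1 v3=1

Answer: 1,2 2,3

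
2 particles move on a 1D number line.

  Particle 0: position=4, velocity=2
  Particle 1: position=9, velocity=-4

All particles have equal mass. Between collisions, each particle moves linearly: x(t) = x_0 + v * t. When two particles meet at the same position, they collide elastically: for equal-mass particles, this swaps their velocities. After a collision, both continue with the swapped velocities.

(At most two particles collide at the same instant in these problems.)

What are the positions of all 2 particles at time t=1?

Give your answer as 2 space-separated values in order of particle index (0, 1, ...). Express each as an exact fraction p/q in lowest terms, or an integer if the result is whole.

Answer: 5 6

Derivation:
Collision at t=5/6: particles 0 and 1 swap velocities; positions: p0=17/3 p1=17/3; velocities now: v0=-4 v1=2
Advance to t=1 (no further collisions before then); velocities: v0=-4 v1=2; positions = 5 6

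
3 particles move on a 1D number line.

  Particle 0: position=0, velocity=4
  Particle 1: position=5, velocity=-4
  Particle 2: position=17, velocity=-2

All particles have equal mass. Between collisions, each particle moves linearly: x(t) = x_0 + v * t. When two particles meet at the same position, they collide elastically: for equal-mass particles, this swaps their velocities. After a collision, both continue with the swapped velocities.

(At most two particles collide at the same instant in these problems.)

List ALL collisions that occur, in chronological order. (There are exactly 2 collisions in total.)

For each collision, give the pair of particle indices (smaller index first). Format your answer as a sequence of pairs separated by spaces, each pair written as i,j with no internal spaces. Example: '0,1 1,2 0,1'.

Collision at t=5/8: particles 0 and 1 swap velocities; positions: p0=5/2 p1=5/2 p2=63/4; velocities now: v0=-4 v1=4 v2=-2
Collision at t=17/6: particles 1 and 2 swap velocities; positions: p0=-19/3 p1=34/3 p2=34/3; velocities now: v0=-4 v1=-2 v2=4

Answer: 0,1 1,2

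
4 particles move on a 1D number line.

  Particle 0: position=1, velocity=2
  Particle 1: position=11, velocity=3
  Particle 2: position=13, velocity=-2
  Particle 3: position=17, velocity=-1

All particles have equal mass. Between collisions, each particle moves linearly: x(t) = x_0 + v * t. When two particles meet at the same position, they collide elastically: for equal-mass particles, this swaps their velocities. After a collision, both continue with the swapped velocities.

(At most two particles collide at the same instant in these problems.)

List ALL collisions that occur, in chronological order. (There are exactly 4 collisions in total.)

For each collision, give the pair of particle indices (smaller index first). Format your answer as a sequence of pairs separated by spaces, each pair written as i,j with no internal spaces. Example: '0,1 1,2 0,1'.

Collision at t=2/5: particles 1 and 2 swap velocities; positions: p0=9/5 p1=61/5 p2=61/5 p3=83/5; velocities now: v0=2 v1=-2 v2=3 v3=-1
Collision at t=3/2: particles 2 and 3 swap velocities; positions: p0=4 p1=10 p2=31/2 p3=31/2; velocities now: v0=2 v1=-2 v2=-1 v3=3
Collision at t=3: particles 0 and 1 swap velocities; positions: p0=7 p1=7 p2=14 p3=20; velocities now: v0=-2 v1=2 v2=-1 v3=3
Collision at t=16/3: particles 1 and 2 swap velocities; positions: p0=7/3 p1=35/3 p2=35/3 p3=27; velocities now: v0=-2 v1=-1 v2=2 v3=3

Answer: 1,2 2,3 0,1 1,2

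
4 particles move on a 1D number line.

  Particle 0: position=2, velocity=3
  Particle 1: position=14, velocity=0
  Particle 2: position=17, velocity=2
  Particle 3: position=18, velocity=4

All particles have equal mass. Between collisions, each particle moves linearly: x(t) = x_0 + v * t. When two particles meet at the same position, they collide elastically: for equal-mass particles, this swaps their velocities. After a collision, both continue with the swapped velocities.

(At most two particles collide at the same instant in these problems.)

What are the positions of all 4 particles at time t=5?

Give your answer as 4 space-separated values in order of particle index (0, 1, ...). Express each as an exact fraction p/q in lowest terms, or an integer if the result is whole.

Collision at t=4: particles 0 and 1 swap velocities; positions: p0=14 p1=14 p2=25 p3=34; velocities now: v0=0 v1=3 v2=2 v3=4
Advance to t=5 (no further collisions before then); velocities: v0=0 v1=3 v2=2 v3=4; positions = 14 17 27 38

Answer: 14 17 27 38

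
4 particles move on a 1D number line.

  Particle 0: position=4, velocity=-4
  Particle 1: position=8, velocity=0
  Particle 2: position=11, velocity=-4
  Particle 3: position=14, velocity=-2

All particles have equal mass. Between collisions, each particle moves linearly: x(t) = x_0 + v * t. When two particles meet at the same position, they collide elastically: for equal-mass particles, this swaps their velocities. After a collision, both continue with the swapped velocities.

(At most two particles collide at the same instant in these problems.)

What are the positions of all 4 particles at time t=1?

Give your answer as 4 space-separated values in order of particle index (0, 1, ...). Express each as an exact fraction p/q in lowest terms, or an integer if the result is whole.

Answer: 0 7 8 12

Derivation:
Collision at t=3/4: particles 1 and 2 swap velocities; positions: p0=1 p1=8 p2=8 p3=25/2; velocities now: v0=-4 v1=-4 v2=0 v3=-2
Advance to t=1 (no further collisions before then); velocities: v0=-4 v1=-4 v2=0 v3=-2; positions = 0 7 8 12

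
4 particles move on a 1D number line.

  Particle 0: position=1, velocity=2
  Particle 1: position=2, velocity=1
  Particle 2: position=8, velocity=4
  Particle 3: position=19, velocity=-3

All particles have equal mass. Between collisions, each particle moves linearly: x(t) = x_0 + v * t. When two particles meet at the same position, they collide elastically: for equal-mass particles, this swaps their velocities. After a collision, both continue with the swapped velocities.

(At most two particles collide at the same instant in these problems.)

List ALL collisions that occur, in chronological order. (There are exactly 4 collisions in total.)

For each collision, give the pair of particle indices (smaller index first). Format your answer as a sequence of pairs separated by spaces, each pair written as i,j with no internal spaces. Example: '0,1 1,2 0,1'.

Collision at t=1: particles 0 and 1 swap velocities; positions: p0=3 p1=3 p2=12 p3=16; velocities now: v0=1 v1=2 v2=4 v3=-3
Collision at t=11/7: particles 2 and 3 swap velocities; positions: p0=25/7 p1=29/7 p2=100/7 p3=100/7; velocities now: v0=1 v1=2 v2=-3 v3=4
Collision at t=18/5: particles 1 and 2 swap velocities; positions: p0=28/5 p1=41/5 p2=41/5 p3=112/5; velocities now: v0=1 v1=-3 v2=2 v3=4
Collision at t=17/4: particles 0 and 1 swap velocities; positions: p0=25/4 p1=25/4 p2=19/2 p3=25; velocities now: v0=-3 v1=1 v2=2 v3=4

Answer: 0,1 2,3 1,2 0,1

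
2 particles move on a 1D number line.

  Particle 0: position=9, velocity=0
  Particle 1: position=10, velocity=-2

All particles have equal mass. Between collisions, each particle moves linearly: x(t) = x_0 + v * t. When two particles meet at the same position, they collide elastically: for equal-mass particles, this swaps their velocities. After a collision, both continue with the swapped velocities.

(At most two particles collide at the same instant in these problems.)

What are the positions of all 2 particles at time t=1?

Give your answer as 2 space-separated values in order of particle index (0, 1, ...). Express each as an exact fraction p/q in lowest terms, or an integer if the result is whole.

Collision at t=1/2: particles 0 and 1 swap velocities; positions: p0=9 p1=9; velocities now: v0=-2 v1=0
Advance to t=1 (no further collisions before then); velocities: v0=-2 v1=0; positions = 8 9

Answer: 8 9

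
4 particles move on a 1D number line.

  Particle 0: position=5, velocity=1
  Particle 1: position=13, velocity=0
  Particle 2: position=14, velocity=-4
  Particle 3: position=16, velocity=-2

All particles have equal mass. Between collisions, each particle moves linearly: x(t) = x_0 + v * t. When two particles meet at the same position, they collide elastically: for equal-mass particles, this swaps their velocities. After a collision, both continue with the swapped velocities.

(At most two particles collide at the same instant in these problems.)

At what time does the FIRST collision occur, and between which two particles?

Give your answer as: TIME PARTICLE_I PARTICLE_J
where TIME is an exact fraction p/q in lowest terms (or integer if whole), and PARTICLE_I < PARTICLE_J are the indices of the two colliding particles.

Pair (0,1): pos 5,13 vel 1,0 -> gap=8, closing at 1/unit, collide at t=8
Pair (1,2): pos 13,14 vel 0,-4 -> gap=1, closing at 4/unit, collide at t=1/4
Pair (2,3): pos 14,16 vel -4,-2 -> not approaching (rel speed -2 <= 0)
Earliest collision: t=1/4 between 1 and 2

Answer: 1/4 1 2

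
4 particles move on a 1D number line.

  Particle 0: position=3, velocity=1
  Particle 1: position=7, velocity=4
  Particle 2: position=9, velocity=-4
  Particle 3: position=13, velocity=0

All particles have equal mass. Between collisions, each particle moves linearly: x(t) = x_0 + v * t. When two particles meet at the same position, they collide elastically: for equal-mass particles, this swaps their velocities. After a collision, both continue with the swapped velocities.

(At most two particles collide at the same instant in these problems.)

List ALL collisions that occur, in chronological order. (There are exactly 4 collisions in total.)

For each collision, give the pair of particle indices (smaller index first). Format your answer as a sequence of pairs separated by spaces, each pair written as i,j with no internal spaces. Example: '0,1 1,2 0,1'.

Collision at t=1/4: particles 1 and 2 swap velocities; positions: p0=13/4 p1=8 p2=8 p3=13; velocities now: v0=1 v1=-4 v2=4 v3=0
Collision at t=6/5: particles 0 and 1 swap velocities; positions: p0=21/5 p1=21/5 p2=59/5 p3=13; velocities now: v0=-4 v1=1 v2=4 v3=0
Collision at t=3/2: particles 2 and 3 swap velocities; positions: p0=3 p1=9/2 p2=13 p3=13; velocities now: v0=-4 v1=1 v2=0 v3=4
Collision at t=10: particles 1 and 2 swap velocities; positions: p0=-31 p1=13 p2=13 p3=47; velocities now: v0=-4 v1=0 v2=1 v3=4

Answer: 1,2 0,1 2,3 1,2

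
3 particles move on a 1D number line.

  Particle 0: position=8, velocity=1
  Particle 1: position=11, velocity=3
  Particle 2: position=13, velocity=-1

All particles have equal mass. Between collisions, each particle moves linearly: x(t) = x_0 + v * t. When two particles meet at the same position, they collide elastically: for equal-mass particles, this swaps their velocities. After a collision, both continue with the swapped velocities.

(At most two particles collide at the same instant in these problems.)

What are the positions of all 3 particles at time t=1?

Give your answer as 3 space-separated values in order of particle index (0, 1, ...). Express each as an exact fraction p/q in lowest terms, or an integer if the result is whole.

Collision at t=1/2: particles 1 and 2 swap velocities; positions: p0=17/2 p1=25/2 p2=25/2; velocities now: v0=1 v1=-1 v2=3
Advance to t=1 (no further collisions before then); velocities: v0=1 v1=-1 v2=3; positions = 9 12 14

Answer: 9 12 14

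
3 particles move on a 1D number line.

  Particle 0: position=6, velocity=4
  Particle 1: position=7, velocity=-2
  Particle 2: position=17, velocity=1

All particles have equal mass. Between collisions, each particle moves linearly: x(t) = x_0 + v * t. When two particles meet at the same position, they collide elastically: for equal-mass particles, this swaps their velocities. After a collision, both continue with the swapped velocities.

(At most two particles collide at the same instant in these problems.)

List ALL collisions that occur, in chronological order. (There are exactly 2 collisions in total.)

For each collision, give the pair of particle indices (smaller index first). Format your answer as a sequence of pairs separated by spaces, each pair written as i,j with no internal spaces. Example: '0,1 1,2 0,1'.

Collision at t=1/6: particles 0 and 1 swap velocities; positions: p0=20/3 p1=20/3 p2=103/6; velocities now: v0=-2 v1=4 v2=1
Collision at t=11/3: particles 1 and 2 swap velocities; positions: p0=-1/3 p1=62/3 p2=62/3; velocities now: v0=-2 v1=1 v2=4

Answer: 0,1 1,2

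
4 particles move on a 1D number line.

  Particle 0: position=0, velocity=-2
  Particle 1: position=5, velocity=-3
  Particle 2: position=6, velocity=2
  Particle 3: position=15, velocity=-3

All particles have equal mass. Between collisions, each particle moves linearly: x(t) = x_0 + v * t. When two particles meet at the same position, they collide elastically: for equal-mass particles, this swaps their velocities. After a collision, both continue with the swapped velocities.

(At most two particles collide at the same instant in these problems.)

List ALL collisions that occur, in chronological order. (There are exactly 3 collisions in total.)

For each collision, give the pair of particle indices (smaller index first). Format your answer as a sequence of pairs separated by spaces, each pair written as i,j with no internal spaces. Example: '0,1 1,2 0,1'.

Collision at t=9/5: particles 2 and 3 swap velocities; positions: p0=-18/5 p1=-2/5 p2=48/5 p3=48/5; velocities now: v0=-2 v1=-3 v2=-3 v3=2
Collision at t=5: particles 0 and 1 swap velocities; positions: p0=-10 p1=-10 p2=0 p3=16; velocities now: v0=-3 v1=-2 v2=-3 v3=2
Collision at t=15: particles 1 and 2 swap velocities; positions: p0=-40 p1=-30 p2=-30 p3=36; velocities now: v0=-3 v1=-3 v2=-2 v3=2

Answer: 2,3 0,1 1,2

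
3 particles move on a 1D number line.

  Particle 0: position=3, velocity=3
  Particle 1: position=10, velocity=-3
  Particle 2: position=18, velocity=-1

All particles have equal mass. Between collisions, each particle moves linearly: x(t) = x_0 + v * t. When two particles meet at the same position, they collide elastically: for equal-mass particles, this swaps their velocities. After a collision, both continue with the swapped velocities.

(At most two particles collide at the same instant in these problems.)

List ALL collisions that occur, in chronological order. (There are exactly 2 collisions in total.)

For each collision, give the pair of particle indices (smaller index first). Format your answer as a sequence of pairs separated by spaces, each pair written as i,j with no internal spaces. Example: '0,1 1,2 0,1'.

Collision at t=7/6: particles 0 and 1 swap velocities; positions: p0=13/2 p1=13/2 p2=101/6; velocities now: v0=-3 v1=3 v2=-1
Collision at t=15/4: particles 1 and 2 swap velocities; positions: p0=-5/4 p1=57/4 p2=57/4; velocities now: v0=-3 v1=-1 v2=3

Answer: 0,1 1,2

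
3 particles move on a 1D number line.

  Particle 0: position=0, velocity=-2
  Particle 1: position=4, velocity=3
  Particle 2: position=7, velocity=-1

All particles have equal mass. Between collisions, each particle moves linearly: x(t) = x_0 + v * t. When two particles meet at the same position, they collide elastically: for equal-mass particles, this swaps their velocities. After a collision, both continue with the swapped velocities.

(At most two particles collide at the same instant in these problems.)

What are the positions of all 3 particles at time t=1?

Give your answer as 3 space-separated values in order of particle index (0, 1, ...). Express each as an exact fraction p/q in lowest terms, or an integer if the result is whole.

Answer: -2 6 7

Derivation:
Collision at t=3/4: particles 1 and 2 swap velocities; positions: p0=-3/2 p1=25/4 p2=25/4; velocities now: v0=-2 v1=-1 v2=3
Advance to t=1 (no further collisions before then); velocities: v0=-2 v1=-1 v2=3; positions = -2 6 7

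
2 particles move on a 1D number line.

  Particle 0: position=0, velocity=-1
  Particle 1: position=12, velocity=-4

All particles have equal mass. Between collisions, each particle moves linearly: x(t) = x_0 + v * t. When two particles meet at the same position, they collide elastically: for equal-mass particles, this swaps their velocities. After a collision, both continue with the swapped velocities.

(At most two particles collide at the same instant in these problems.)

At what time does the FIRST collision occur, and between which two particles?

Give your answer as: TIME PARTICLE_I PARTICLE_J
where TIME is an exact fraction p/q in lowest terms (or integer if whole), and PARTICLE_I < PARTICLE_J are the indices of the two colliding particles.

Pair (0,1): pos 0,12 vel -1,-4 -> gap=12, closing at 3/unit, collide at t=4
Earliest collision: t=4 between 0 and 1

Answer: 4 0 1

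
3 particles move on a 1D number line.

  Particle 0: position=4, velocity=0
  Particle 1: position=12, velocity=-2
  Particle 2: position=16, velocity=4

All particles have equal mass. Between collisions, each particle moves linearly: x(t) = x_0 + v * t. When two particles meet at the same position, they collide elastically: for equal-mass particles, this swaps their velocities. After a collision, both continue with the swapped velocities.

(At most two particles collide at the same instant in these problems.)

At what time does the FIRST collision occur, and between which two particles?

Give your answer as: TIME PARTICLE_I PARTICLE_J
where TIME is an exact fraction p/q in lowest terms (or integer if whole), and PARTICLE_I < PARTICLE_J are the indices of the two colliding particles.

Pair (0,1): pos 4,12 vel 0,-2 -> gap=8, closing at 2/unit, collide at t=4
Pair (1,2): pos 12,16 vel -2,4 -> not approaching (rel speed -6 <= 0)
Earliest collision: t=4 between 0 and 1

Answer: 4 0 1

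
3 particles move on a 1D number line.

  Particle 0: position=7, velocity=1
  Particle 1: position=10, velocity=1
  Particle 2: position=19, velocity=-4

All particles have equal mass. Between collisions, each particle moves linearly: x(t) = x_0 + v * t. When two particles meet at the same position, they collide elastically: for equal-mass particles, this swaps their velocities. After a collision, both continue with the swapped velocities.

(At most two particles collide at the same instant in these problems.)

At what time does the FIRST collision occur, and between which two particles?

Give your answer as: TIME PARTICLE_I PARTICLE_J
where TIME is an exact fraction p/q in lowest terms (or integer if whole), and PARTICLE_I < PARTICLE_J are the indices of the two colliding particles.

Answer: 9/5 1 2

Derivation:
Pair (0,1): pos 7,10 vel 1,1 -> not approaching (rel speed 0 <= 0)
Pair (1,2): pos 10,19 vel 1,-4 -> gap=9, closing at 5/unit, collide at t=9/5
Earliest collision: t=9/5 between 1 and 2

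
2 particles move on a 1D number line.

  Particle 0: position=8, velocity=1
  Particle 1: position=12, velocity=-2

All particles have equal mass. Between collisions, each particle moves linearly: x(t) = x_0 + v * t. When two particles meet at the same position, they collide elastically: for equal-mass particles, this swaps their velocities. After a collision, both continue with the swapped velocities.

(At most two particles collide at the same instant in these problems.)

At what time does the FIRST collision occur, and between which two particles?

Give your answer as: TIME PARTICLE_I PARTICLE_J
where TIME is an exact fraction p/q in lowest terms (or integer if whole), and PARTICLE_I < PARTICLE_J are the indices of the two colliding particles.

Pair (0,1): pos 8,12 vel 1,-2 -> gap=4, closing at 3/unit, collide at t=4/3
Earliest collision: t=4/3 between 0 and 1

Answer: 4/3 0 1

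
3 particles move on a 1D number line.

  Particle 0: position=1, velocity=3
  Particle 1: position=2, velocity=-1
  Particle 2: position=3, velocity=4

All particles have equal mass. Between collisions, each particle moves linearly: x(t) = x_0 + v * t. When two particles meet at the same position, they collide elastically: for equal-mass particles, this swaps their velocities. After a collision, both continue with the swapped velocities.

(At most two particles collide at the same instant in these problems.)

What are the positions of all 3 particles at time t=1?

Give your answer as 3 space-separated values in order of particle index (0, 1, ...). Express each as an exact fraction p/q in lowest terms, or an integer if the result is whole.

Collision at t=1/4: particles 0 and 1 swap velocities; positions: p0=7/4 p1=7/4 p2=4; velocities now: v0=-1 v1=3 v2=4
Advance to t=1 (no further collisions before then); velocities: v0=-1 v1=3 v2=4; positions = 1 4 7

Answer: 1 4 7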